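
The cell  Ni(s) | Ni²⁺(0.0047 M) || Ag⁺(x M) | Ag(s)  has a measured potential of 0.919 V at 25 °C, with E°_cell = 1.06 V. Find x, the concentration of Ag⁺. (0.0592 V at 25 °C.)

2.8 × 10^-4 M

From the Nernst equation, log Q = n(E° − E)/0.0592 = 2(1.06 − 0.919)/0.0592 = 4.764, so Q = 5.8 × 10^4.
With Q = [Ni²⁺]/[Ag⁺]^2 and the known concentrations, [Ag⁺]^2 in the denominator gives [Ag⁺] = 2.8 × 10^-4 M.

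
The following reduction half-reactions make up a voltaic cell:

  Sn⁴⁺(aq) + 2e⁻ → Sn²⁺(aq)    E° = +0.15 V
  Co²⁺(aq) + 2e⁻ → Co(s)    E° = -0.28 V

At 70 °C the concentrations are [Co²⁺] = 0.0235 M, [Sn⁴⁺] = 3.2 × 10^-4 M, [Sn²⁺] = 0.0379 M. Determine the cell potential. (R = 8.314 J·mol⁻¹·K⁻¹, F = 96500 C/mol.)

The Sn⁴⁺/Sn²⁺ couple has the higher reduction potential and acts as the cathode, so E°_cell = +0.15 − (-0.28) = 0.43 V.
Balancing electrons gives n = 2; the reaction quotient is Q = [Co²⁺]·[Sn²⁺]/[Sn⁴⁺] = 2.78.
E = E° − (RT/nF) ln Q = 0.43 − (8.314×343)/(2×96500) × (1.024) = 0.430 − 0.015 = 0.415 V.

0.415 V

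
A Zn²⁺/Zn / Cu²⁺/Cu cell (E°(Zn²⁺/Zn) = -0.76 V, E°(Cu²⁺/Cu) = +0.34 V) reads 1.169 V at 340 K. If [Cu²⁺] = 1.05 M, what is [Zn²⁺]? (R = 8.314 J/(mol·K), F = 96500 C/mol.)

From the Nernst equation, ln Q = nF(E° − E)/RT = 2×96500×(1.10 − 1.169)/(8.314×340) = -4.711, so Q = 0.00900.
With Q = [Zn²⁺]/[Cu²⁺] and the known concentrations, [Zn²⁺] in the numerator gives [Zn²⁺] = 0.0094 M.

0.0094 M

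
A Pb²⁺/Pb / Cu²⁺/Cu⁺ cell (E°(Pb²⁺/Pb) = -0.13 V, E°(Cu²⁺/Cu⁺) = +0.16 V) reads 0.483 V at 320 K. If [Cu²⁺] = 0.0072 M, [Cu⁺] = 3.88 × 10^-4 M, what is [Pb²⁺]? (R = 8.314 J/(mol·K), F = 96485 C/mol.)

2.9 × 10^-4 M

From the Nernst equation, ln Q = nF(E° − E)/RT = 2×96485×(0.29 − 0.483)/(8.314×320) = -13.999, so Q = 8.33 × 10^-7.
With Q = [Pb²⁺]·[Cu⁺]^2/[Cu²⁺]^2 and the known concentrations, [Pb²⁺] in the numerator gives [Pb²⁺] = 2.9 × 10^-4 M.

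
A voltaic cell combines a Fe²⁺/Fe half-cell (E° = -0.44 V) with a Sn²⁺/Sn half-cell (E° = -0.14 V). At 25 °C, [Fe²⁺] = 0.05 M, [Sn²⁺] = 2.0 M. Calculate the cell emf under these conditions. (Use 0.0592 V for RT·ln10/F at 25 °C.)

The Sn²⁺/Sn couple has the higher reduction potential and acts as the cathode, so E°_cell = -0.14 − (-0.44) = 0.30 V.
Balancing electrons gives n = 2; the reaction quotient is Q = [Fe²⁺]/[Sn²⁺] = 0.0250.
At 25 °C, E = E° − (0.0592/n) log Q = 0.30 − (0.0592/2)(-1.602) = 0.300 + 0.047 = 0.347 V.

0.347 V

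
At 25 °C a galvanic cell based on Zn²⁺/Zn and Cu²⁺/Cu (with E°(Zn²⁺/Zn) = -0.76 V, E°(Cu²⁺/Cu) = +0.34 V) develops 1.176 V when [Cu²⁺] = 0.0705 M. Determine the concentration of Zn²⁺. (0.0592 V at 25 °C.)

From the Nernst equation, log Q = n(E° − E)/0.0592 = 2(1.10 − 1.176)/0.0592 = -2.568, so Q = 0.00271.
With Q = [Zn²⁺]/[Cu²⁺] and the known concentrations, [Zn²⁺] in the numerator gives [Zn²⁺] = 1.9 × 10^-4 M.

1.9 × 10^-4 M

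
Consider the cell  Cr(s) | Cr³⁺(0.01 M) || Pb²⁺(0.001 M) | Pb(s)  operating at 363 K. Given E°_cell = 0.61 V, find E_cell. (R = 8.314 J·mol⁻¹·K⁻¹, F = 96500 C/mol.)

0.550 V

Balancing electrons gives n = 6; the reaction quotient is Q = [Cr³⁺]^2/[Pb²⁺]^3 = 1 × 10^5.
E = E° − (RT/nF) ln Q = 0.61 − (8.314×363)/(6×96500) × (11.513) = 0.610 − 0.060 = 0.550 V.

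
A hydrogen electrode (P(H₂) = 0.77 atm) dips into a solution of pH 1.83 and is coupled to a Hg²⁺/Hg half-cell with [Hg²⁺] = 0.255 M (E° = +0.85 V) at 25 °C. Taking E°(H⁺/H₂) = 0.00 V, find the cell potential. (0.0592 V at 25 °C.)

The Hg²⁺/Hg couple is the cathode, so E°_cell = 0.85 V; n = 2.
[H⁺] = 10^(−1.83) = 0.015 M, and Q = [H⁺]^2 / ([Hg²⁺]·P(H₂)) = 0.00111.
E = E° − (0.0592/2) log Q = 0.85 − (0.0592/2)(-2.953) = 0.937 V.

0.94 V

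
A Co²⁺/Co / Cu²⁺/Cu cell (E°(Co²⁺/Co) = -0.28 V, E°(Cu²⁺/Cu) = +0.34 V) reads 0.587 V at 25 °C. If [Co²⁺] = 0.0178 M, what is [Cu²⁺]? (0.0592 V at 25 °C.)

0.0014 M

From the Nernst equation, log Q = n(E° − E)/0.0592 = 2(0.62 − 0.587)/0.0592 = 1.115, so Q = 13.0.
With Q = [Co²⁺]/[Cu²⁺] and the known concentrations, [Cu²⁺] in the denominator gives [Cu²⁺] = 0.0014 M.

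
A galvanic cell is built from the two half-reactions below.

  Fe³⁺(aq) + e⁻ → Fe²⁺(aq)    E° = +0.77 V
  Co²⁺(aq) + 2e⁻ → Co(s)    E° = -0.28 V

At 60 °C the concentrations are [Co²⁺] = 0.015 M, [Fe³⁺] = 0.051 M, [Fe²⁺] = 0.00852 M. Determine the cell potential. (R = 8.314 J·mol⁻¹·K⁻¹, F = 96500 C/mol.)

1.16 V

The Fe³⁺/Fe²⁺ couple has the higher reduction potential and acts as the cathode, so E°_cell = +0.77 − (-0.28) = 1.05 V.
Balancing electrons gives n = 2; the reaction quotient is Q = [Co²⁺]·[Fe²⁺]^2/[Fe³⁺]^2 = 4.19 × 10^-4.
E = E° − (RT/nF) ln Q = 1.05 − (8.314×333)/(2×96500) × (-7.779) = 1.050 + 0.112 = 1.162 V.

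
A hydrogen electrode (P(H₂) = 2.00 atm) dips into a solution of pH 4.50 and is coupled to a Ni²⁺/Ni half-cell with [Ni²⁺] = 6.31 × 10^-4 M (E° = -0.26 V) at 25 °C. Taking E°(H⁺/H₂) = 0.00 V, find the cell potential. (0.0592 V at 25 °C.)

0.079 V

The hydrogen couple is the cathode, so E°_cell = 0.26 V; n = 2.
[H⁺] = 10^(−4.50) = 3.2 × 10^-5 M, and Q = [Ni²⁺]·P(H₂) / [H⁺]^2 = 1.26 × 10^6.
E = E° − (0.0592/2) log Q = 0.26 − (0.0592/2)(6.101) = 0.079 V.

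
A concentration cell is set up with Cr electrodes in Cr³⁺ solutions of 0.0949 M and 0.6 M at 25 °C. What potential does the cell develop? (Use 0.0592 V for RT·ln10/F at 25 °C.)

Both half-cells are Cr³⁺/Cr, so E°_cell = 0. The concentrated side is the cathode; the cell reaction moves Cr³⁺ from high to low concentration with n = 3.
Q = [Cr³⁺]_dilute/[Cr³⁺]_conc = 0.0949/0.6 = 0.158.
E = 0 − (0.0592/3) log Q = −(0.0592/3)(-0.801) = 0.0158 V.

0.016 V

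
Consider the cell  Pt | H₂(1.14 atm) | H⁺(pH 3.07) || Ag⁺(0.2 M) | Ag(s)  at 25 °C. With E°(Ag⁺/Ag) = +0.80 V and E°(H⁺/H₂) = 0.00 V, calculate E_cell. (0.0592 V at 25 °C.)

0.94 V

The Ag⁺/Ag couple is the cathode, so E°_cell = 0.80 V; n = 2.
[H⁺] = 10^(−3.07) = 8.5 × 10^-4 M, and Q = [H⁺]^2 / ([Ag⁺]^2·P(H₂)) = 1.59 × 10^-5.
E = E° − (0.0592/2) log Q = 0.80 − (0.0592/2)(-4.799) = 0.942 V.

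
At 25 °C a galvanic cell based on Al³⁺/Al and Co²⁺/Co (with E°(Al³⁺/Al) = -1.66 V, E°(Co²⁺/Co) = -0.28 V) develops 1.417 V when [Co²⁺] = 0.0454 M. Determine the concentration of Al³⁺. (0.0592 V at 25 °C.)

1.3 × 10^-4 M

From the Nernst equation, log Q = n(E° − E)/0.0592 = 6(1.38 − 1.417)/0.0592 = -3.750, so Q = 1.78 × 10^-4.
With Q = [Al³⁺]^2/[Co²⁺]^3 and the known concentrations, [Al³⁺]^2 in the numerator gives [Al³⁺] = 1.3 × 10^-4 M.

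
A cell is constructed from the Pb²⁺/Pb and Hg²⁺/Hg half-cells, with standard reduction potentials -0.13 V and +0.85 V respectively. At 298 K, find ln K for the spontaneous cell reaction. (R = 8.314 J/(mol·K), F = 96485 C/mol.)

E°_cell = +0.85 − (-0.13) = 0.98 V, with n = 2 electrons transferred.
At equilibrium E = 0, so the Nernst equation gives ln K = nFE°/RT = (2)(96485)(0.98)/((8.314)(298)) = 76.33.

ln K = 76.3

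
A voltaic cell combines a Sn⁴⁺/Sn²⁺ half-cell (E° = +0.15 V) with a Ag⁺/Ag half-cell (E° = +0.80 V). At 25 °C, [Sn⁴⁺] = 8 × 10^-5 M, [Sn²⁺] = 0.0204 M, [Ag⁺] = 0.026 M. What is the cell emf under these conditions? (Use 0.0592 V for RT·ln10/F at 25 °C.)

The Ag⁺/Ag couple has the higher reduction potential and acts as the cathode, so E°_cell = +0.80 − (+0.15) = 0.65 V.
Balancing electrons gives n = 2; the reaction quotient is Q = [Sn⁴⁺]/([Sn²⁺]·[Ag⁺]^2) = 5.80.
At 25 °C, E = E° − (0.0592/n) log Q = 0.65 − (0.0592/2)(0.764) = 0.650 − 0.023 = 0.627 V.

0.627 V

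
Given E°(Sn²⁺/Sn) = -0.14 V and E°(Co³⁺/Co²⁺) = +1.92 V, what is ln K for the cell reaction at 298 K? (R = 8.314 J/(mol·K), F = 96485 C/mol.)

E°_cell = +1.92 − (-0.14) = 2.06 V, with n = 2 electrons transferred.
At equilibrium E = 0, so the Nernst equation gives ln K = nFE°/RT = (2)(96485)(2.06)/((8.314)(298)) = 160.45.

ln K = 160.4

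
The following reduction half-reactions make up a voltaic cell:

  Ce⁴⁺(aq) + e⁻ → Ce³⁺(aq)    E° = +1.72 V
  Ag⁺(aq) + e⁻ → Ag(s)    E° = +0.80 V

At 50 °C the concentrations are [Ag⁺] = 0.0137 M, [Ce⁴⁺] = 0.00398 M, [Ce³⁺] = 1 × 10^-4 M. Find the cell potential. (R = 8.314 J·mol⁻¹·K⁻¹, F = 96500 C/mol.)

The Ce⁴⁺/Ce³⁺ couple has the higher reduction potential and acts as the cathode, so E°_cell = +1.72 − (+0.80) = 0.92 V.
Balancing electrons gives n = 1; the reaction quotient is Q = [Ag⁺]·[Ce³⁺]/[Ce⁴⁺] = 3.44 × 10^-4.
E = E° − (RT/nF) ln Q = 0.92 − (8.314×323)/(1×96500) × (-7.974) = 0.920 + 0.222 = 1.142 V.

1.14 V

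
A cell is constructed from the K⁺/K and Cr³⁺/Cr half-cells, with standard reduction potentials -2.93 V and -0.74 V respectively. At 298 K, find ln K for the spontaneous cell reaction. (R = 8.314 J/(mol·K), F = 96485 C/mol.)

ln K = 255.9

E°_cell = -0.74 − (-2.93) = 2.19 V, with n = 3 electrons transferred.
At equilibrium E = 0, so the Nernst equation gives ln K = nFE°/RT = (3)(96485)(2.19)/((8.314)(298)) = 255.86.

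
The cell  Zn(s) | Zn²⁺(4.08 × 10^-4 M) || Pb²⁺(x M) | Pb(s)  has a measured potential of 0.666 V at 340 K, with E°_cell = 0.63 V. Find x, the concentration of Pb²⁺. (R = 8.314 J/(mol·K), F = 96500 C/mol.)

From the Nernst equation, ln Q = nF(E° − E)/RT = 2×96500×(0.63 − 0.666)/(8.314×340) = -2.458, so Q = 0.0856.
With Q = [Zn²⁺]/[Pb²⁺] and the known concentrations, [Pb²⁺] in the denominator gives [Pb²⁺] = 0.0048 M.

0.0048 M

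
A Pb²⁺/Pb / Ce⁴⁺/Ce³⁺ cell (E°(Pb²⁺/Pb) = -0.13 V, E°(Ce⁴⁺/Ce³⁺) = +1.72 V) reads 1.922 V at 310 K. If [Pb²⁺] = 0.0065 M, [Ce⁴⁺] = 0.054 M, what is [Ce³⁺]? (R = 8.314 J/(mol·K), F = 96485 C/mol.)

0.045 M

From the Nernst equation, ln Q = nF(E° − E)/RT = 2×96485×(1.85 − 1.922)/(8.314×310) = -5.391, so Q = 0.00456.
With Q = [Pb²⁺]·[Ce³⁺]^2/[Ce⁴⁺]^2 and the known concentrations, [Ce³⁺]^2 in the numerator gives [Ce³⁺] = 0.045 M.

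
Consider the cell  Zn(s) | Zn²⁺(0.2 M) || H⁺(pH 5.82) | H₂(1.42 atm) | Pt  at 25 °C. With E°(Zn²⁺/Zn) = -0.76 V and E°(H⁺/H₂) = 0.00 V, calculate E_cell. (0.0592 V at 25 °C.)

0.43 V

The hydrogen couple is the cathode, so E°_cell = 0.76 V; n = 2.
[H⁺] = 10^(−5.82) = 1.5 × 10^-6 M, and Q = [Zn²⁺]·P(H₂) / [H⁺]^2 = 1.24 × 10^11.
E = E° − (0.0592/2) log Q = 0.76 − (0.0592/2)(11.093) = 0.432 V.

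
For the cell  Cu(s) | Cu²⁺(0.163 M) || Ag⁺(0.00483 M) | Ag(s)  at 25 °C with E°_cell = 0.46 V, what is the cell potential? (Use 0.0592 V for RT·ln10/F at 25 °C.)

0.346 V

Balancing electrons gives n = 2; the reaction quotient is Q = [Cu²⁺]/[Ag⁺]^2 = 6990.
At 25 °C, E = E° − (0.0592/n) log Q = 0.46 − (0.0592/2)(3.844) = 0.460 − 0.114 = 0.346 V.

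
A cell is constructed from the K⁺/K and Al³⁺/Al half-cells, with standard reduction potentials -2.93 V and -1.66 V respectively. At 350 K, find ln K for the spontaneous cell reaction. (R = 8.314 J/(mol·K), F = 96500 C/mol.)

E°_cell = -1.66 − (-2.93) = 1.27 V, with n = 3 electrons transferred.
At equilibrium E = 0, so the Nernst equation gives ln K = nFE°/RT = (3)(96500)(1.27)/((8.314)(350)) = 126.35.

ln K = 126.3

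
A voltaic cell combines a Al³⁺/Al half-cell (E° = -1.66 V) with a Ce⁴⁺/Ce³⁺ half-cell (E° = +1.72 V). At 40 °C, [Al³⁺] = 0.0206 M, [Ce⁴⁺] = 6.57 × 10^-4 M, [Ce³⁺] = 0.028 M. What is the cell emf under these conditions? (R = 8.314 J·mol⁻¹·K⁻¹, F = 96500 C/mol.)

The Ce⁴⁺/Ce³⁺ couple has the higher reduction potential and acts as the cathode, so E°_cell = +1.72 − (-1.66) = 3.38 V.
Balancing electrons gives n = 3; the reaction quotient is Q = [Al³⁺]·[Ce³⁺]^3/[Ce⁴⁺]^3 = 1590.
E = E° − (RT/nF) ln Q = 3.38 − (8.314×313)/(3×96500) × (7.374) = 3.380 − 0.066 = 3.314 V.

3.31 V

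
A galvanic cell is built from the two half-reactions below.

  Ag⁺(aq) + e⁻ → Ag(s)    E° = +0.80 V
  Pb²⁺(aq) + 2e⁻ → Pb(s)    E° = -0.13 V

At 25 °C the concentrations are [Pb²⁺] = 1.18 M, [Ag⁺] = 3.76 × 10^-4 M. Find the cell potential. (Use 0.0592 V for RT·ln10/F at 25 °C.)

0.725 V

The Ag⁺/Ag couple has the higher reduction potential and acts as the cathode, so E°_cell = +0.80 − (-0.13) = 0.93 V.
Balancing electrons gives n = 2; the reaction quotient is Q = [Pb²⁺]/[Ag⁺]^2 = 8.35 × 10^6.
At 25 °C, E = E° − (0.0592/n) log Q = 0.93 − (0.0592/2)(6.922) = 0.930 − 0.205 = 0.725 V.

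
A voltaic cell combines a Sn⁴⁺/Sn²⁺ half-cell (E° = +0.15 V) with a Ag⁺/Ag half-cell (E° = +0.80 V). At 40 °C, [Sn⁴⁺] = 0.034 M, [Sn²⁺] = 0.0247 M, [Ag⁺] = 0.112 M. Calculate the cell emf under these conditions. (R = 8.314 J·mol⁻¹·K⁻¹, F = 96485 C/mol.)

0.587 V

The Ag⁺/Ag couple has the higher reduction potential and acts as the cathode, so E°_cell = +0.80 − (+0.15) = 0.65 V.
Balancing electrons gives n = 2; the reaction quotient is Q = [Sn⁴⁺]/([Sn²⁺]·[Ag⁺]^2) = 110.
E = E° − (RT/nF) ln Q = 0.65 − (8.314×313)/(2×96485) × (4.698) = 0.650 − 0.063 = 0.587 V.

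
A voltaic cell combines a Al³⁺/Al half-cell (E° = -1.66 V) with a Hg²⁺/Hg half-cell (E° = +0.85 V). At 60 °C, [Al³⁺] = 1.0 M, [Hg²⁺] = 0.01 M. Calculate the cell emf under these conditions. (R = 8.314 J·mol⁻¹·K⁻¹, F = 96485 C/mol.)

2.44 V

The Hg²⁺/Hg couple has the higher reduction potential and acts as the cathode, so E°_cell = +0.85 − (-1.66) = 2.51 V.
Balancing electrons gives n = 6; the reaction quotient is Q = [Al³⁺]^2/[Hg²⁺]^3 = 1 × 10^6.
E = E° − (RT/nF) ln Q = 2.51 − (8.314×333)/(6×96485) × (13.816) = 2.510 − 0.066 = 2.444 V.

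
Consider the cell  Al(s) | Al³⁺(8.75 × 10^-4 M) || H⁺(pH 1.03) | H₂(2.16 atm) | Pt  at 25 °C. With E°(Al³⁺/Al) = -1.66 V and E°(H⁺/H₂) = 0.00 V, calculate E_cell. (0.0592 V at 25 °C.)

The hydrogen couple is the cathode, so E°_cell = 1.66 V; n = 6.
[H⁺] = 10^(−1.03) = 0.093 M, and Q = [Al³⁺]^2·P(H₂)^3 / [H⁺]^6 = 11.7.
E = E° − (0.0592/6) log Q = 1.66 − (0.0592/6)(1.067) = 1.649 V.

1.65 V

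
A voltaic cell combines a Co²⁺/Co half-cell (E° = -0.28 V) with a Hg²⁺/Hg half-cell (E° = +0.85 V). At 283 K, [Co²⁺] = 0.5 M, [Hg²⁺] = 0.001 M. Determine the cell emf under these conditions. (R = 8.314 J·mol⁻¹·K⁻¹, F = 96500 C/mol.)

1.05 V

The Hg²⁺/Hg couple has the higher reduction potential and acts as the cathode, so E°_cell = +0.85 − (-0.28) = 1.13 V.
Balancing electrons gives n = 2; the reaction quotient is Q = [Co²⁺]/[Hg²⁺] = 500.
E = E° − (RT/nF) ln Q = 1.13 − (8.314×283)/(2×96500) × (6.215) = 1.130 − 0.076 = 1.054 V.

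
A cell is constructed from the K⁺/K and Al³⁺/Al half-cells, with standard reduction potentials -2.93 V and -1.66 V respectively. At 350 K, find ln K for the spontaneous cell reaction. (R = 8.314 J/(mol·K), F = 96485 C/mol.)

ln K = 126.3

E°_cell = -1.66 − (-2.93) = 1.27 V, with n = 3 electrons transferred.
At equilibrium E = 0, so the Nernst equation gives ln K = nFE°/RT = (3)(96485)(1.27)/((8.314)(350)) = 126.33.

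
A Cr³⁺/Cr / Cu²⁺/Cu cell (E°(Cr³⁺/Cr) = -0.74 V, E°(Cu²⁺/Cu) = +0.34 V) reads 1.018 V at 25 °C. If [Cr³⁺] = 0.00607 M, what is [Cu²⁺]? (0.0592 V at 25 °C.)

2.7 × 10^-4 M

From the Nernst equation, log Q = n(E° − E)/0.0592 = 6(1.08 − 1.018)/0.0592 = 6.284, so Q = 1.92 × 10^6.
With Q = [Cr³⁺]^2/[Cu²⁺]^3 and the known concentrations, [Cu²⁺]^3 in the denominator gives [Cu²⁺] = 2.7 × 10^-4 M.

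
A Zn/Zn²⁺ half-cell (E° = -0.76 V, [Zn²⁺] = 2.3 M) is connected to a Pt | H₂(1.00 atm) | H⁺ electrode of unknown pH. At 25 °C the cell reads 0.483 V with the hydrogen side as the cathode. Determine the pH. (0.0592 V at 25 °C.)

E°_cell = 0.76 V and n = 2.
log Q = n(E° − E)/0.0592 = 2×(0.76 − 0.483)/0.0592 = 9.358.
With Q = [Zn²⁺]·P(H₂) / [H⁺]^2, solving for [H⁺] gives log[H⁺] = -4.498, so pH = 4.50.

pH = 4.50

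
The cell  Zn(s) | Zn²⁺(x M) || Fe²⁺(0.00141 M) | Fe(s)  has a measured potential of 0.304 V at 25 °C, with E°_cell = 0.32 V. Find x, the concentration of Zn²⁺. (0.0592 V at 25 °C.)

From the Nernst equation, log Q = n(E° − E)/0.0592 = 2(0.32 − 0.304)/0.0592 = 0.541, so Q = 3.47.
With Q = [Zn²⁺]/[Fe²⁺] and the known concentrations, [Zn²⁺] in the numerator gives [Zn²⁺] = 0.0049 M.

0.0049 M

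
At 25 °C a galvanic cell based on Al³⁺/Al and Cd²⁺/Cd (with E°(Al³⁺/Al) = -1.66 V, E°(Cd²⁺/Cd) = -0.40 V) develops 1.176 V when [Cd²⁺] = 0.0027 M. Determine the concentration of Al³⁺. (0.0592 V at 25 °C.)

From the Nernst equation, log Q = n(E° − E)/0.0592 = 6(1.26 − 1.176)/0.0592 = 8.514, so Q = 3.26 × 10^8.
With Q = [Al³⁺]^2/[Cd²⁺]^3 and the known concentrations, [Al³⁺]^2 in the numerator gives [Al³⁺] = 2.5 M.

2.5 M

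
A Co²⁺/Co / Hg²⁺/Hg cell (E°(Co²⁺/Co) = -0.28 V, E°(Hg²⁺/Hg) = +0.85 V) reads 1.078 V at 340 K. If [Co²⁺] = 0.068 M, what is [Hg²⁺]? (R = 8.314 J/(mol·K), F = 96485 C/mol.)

0.002 M

From the Nernst equation, ln Q = nF(E° − E)/RT = 2×96485×(1.13 − 1.078)/(8.314×340) = 3.550, so Q = 34.8.
With Q = [Co²⁺]/[Hg²⁺] and the known concentrations, [Hg²⁺] in the denominator gives [Hg²⁺] = 0.002 M.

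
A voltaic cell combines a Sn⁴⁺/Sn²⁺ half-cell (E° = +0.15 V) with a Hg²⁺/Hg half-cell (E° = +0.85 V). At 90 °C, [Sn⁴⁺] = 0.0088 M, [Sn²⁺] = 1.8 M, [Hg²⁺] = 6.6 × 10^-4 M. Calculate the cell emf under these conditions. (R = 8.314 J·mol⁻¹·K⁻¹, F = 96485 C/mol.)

0.669 V

The Hg²⁺/Hg couple has the higher reduction potential and acts as the cathode, so E°_cell = +0.85 − (+0.15) = 0.70 V.
Balancing electrons gives n = 2; the reaction quotient is Q = [Sn⁴⁺]/([Sn²⁺]·[Hg²⁺]) = 7.41.
E = E° − (RT/nF) ln Q = 0.70 − (8.314×363)/(2×96485) × (2.002) = 0.700 − 0.031 = 0.669 V.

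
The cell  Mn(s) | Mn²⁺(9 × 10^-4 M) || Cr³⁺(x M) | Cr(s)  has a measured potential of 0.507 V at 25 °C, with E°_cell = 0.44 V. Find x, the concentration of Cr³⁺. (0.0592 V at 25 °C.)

0.067 M

From the Nernst equation, log Q = n(E° − E)/0.0592 = 6(0.44 − 0.507)/0.0592 = -6.791, so Q = 1.62 × 10^-7.
With Q = [Mn²⁺]^3/[Cr³⁺]^2 and the known concentrations, [Cr³⁺]^2 in the denominator gives [Cr³⁺] = 0.067 M.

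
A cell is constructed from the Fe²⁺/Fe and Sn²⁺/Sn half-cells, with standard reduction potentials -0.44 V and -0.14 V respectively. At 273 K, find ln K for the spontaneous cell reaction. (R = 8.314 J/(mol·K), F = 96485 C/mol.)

ln K = 25.5

E°_cell = -0.14 − (-0.44) = 0.30 V, with n = 2 electrons transferred.
At equilibrium E = 0, so the Nernst equation gives ln K = nFE°/RT = (2)(96485)(0.30)/((8.314)(273)) = 25.51.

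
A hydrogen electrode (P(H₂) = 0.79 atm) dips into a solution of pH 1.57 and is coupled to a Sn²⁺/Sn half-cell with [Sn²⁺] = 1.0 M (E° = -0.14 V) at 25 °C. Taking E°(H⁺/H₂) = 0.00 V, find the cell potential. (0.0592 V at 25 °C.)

The hydrogen couple is the cathode, so E°_cell = 0.14 V; n = 2.
[H⁺] = 10^(−1.57) = 0.027 M, and Q = [Sn²⁺]·P(H₂) / [H⁺]^2 = 1090.
E = E° − (0.0592/2) log Q = 0.14 − (0.0592/2)(3.038) = 0.050 V.

0.050 V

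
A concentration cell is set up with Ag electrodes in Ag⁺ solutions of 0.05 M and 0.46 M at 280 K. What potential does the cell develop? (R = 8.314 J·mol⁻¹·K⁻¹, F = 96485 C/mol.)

0.054 V

Both half-cells are Ag⁺/Ag, so E°_cell = 0. The concentrated side is the cathode; the cell reaction moves Ag⁺ from high to low concentration with n = 1.
Q = [Ag⁺]_dilute/[Ag⁺]_conc = 0.05/0.46 = 0.109.
E = 0 − (RT/nF) ln Q = −((8.314×280)/(1×96485))(-2.219) = 0.0535 V.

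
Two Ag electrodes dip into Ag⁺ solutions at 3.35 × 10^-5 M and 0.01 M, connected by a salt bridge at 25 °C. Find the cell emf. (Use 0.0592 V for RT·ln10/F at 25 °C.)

Both half-cells are Ag⁺/Ag, so E°_cell = 0. The concentrated side is the cathode; the cell reaction moves Ag⁺ from high to low concentration with n = 1.
Q = [Ag⁺]_dilute/[Ag⁺]_conc = 3.35 × 10^-5/0.01 = 0.00335.
E = 0 − (0.0592/1) log Q = −(0.0592/1)(-2.475) = 0.1465 V.

0.15 V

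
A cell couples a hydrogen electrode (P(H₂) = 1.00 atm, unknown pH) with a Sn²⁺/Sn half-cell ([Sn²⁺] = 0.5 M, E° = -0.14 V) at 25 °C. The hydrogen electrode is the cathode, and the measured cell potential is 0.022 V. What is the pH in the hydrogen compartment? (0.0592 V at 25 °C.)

E°_cell = 0.14 V and n = 2.
log Q = n(E° − E)/0.0592 = 2×(0.14 − 0.022)/0.0592 = 3.986.
With Q = [Sn²⁺]·P(H₂) / [H⁺]^2, solving for [H⁺] gives log[H⁺] = -2.144, so pH = 2.14.

pH = 2.14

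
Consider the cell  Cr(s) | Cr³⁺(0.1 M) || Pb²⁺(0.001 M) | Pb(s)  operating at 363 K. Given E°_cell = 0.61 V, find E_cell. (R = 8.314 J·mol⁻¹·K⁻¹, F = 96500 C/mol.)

0.526 V

Balancing electrons gives n = 6; the reaction quotient is Q = [Cr³⁺]^2/[Pb²⁺]^3 = 1 × 10^7.
E = E° − (RT/nF) ln Q = 0.61 − (8.314×363)/(6×96500) × (16.118) = 0.610 − 0.084 = 0.526 V.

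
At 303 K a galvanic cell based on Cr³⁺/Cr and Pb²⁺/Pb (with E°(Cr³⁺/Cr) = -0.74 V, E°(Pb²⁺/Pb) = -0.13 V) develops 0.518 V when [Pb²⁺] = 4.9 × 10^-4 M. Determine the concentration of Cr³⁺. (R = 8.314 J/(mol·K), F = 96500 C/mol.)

From the Nernst equation, ln Q = nF(E° − E)/RT = 6×96500×(0.61 − 0.518)/(8.314×303) = 21.145, so Q = 1.53 × 10^9.
With Q = [Cr³⁺]^2/[Pb²⁺]^3 and the known concentrations, [Cr³⁺]^2 in the numerator gives [Cr³⁺] = 0.42 M.

0.42 M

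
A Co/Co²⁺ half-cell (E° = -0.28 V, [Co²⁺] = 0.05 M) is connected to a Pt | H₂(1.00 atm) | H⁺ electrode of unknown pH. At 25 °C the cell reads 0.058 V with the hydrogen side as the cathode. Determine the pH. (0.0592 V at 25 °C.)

pH = 4.40

E°_cell = 0.28 V and n = 2.
log Q = n(E° − E)/0.0592 = 2×(0.28 − 0.058)/0.0592 = 7.500.
With Q = [Co²⁺]·P(H₂) / [H⁺]^2, solving for [H⁺] gives log[H⁺] = -4.401, so pH = 4.40.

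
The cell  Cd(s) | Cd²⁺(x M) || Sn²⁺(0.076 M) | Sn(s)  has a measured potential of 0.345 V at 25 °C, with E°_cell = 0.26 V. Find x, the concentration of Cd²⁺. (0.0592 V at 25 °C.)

From the Nernst equation, log Q = n(E° − E)/0.0592 = 2(0.26 − 0.345)/0.0592 = -2.872, so Q = 0.00134.
With Q = [Cd²⁺]/[Sn²⁺] and the known concentrations, [Cd²⁺] in the numerator gives [Cd²⁺] = 1 × 10^-4 M.

1 × 10^-4 M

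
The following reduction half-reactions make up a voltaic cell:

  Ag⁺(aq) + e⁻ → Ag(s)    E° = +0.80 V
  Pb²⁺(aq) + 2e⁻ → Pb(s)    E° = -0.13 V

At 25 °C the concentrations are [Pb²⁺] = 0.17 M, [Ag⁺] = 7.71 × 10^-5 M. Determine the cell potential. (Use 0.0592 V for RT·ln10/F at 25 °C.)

0.709 V

The Ag⁺/Ag couple has the higher reduction potential and acts as the cathode, so E°_cell = +0.80 − (-0.13) = 0.93 V.
Balancing electrons gives n = 2; the reaction quotient is Q = [Pb²⁺]/[Ag⁺]^2 = 2.86 × 10^7.
At 25 °C, E = E° − (0.0592/n) log Q = 0.93 − (0.0592/2)(7.456) = 0.930 − 0.221 = 0.709 V.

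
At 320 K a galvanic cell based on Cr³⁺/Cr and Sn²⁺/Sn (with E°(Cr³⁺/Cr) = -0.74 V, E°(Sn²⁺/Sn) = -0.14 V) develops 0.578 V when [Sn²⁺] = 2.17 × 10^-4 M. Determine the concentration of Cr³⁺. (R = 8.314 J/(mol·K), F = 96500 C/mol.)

From the Nernst equation, ln Q = nF(E° − E)/RT = 6×96500×(0.60 − 0.578)/(8.314×320) = 4.788, so Q = 120.
With Q = [Cr³⁺]^2/[Sn²⁺]^3 and the known concentrations, [Cr³⁺]^2 in the numerator gives [Cr³⁺] = 3.5 × 10^-5 M.

3.5 × 10^-5 M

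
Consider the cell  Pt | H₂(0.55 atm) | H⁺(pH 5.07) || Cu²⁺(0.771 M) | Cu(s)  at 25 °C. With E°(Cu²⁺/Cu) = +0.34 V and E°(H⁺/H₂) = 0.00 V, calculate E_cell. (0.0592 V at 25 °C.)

0.63 V

The Cu²⁺/Cu couple is the cathode, so E°_cell = 0.34 V; n = 2.
[H⁺] = 10^(−5.07) = 8.5 × 10^-6 M, and Q = [H⁺]^2 / ([Cu²⁺]·P(H₂)) = 1.71 × 10^-10.
E = E° − (0.0592/2) log Q = 0.34 − (0.0592/2)(-9.767) = 0.629 V.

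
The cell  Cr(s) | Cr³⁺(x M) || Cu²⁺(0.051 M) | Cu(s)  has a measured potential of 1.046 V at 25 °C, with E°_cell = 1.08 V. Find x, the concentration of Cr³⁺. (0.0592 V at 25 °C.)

0.61 M

From the Nernst equation, log Q = n(E° − E)/0.0592 = 6(1.08 − 1.046)/0.0592 = 3.446, so Q = 2790.
With Q = [Cr³⁺]^2/[Cu²⁺]^3 and the known concentrations, [Cr³⁺]^2 in the numerator gives [Cr³⁺] = 0.61 M.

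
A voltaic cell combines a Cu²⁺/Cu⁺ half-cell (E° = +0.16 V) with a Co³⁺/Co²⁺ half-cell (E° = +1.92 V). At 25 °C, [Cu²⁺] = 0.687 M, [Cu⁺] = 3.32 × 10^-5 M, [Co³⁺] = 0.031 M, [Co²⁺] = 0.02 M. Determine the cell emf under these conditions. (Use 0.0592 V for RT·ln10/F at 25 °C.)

The Co³⁺/Co²⁺ couple has the higher reduction potential and acts as the cathode, so E°_cell = +1.92 − (+0.16) = 1.76 V.
Balancing electrons gives n = 1; the reaction quotient is Q = [Cu²⁺]·[Co²⁺]/([Cu⁺]·[Co³⁺]) = 1.34 × 10^4.
At 25 °C, E = E° − (0.0592/n) log Q = 1.76 − (0.0592/1)(4.125) = 1.760 − 0.244 = 1.516 V.

1.52 V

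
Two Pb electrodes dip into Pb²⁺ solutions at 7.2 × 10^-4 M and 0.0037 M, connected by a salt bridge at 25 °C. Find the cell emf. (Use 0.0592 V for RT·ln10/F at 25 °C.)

Both half-cells are Pb²⁺/Pb, so E°_cell = 0. The concentrated side is the cathode; the cell reaction moves Pb²⁺ from high to low concentration with n = 2.
Q = [Pb²⁺]_dilute/[Pb²⁺]_conc = 7.2 × 10^-4/0.0037 = 0.195.
E = 0 − (0.0592/2) log Q = −(0.0592/2)(-0.711) = 0.0210 V.

0.021 V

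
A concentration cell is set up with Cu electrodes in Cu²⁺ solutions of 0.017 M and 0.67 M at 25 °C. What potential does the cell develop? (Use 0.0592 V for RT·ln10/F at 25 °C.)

Both half-cells are Cu²⁺/Cu, so E°_cell = 0. The concentrated side is the cathode; the cell reaction moves Cu²⁺ from high to low concentration with n = 2.
Q = [Cu²⁺]_dilute/[Cu²⁺]_conc = 0.017/0.67 = 0.0254.
E = 0 − (0.0592/2) log Q = −(0.0592/2)(-1.596) = 0.0472 V.

0.047 V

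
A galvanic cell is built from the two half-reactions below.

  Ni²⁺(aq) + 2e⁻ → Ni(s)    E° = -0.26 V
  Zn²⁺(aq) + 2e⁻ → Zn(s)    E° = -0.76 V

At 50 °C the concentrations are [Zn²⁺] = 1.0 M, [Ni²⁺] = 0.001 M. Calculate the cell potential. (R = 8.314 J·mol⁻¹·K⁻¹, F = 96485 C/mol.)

0.404 V

The Ni²⁺/Ni couple has the higher reduction potential and acts as the cathode, so E°_cell = -0.26 − (-0.76) = 0.50 V.
Balancing electrons gives n = 2; the reaction quotient is Q = [Zn²⁺]/[Ni²⁺] = 1000.
E = E° − (RT/nF) ln Q = 0.50 − (8.314×323)/(2×96485) × (6.908) = 0.500 − 0.096 = 0.404 V.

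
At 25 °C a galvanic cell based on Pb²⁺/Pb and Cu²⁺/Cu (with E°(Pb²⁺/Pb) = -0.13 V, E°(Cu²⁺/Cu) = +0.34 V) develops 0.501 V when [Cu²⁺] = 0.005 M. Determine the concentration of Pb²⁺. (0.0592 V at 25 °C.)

4.5 × 10^-4 M

From the Nernst equation, log Q = n(E° − E)/0.0592 = 2(0.47 − 0.501)/0.0592 = -1.047, so Q = 0.0897.
With Q = [Pb²⁺]/[Cu²⁺] and the known concentrations, [Pb²⁺] in the numerator gives [Pb²⁺] = 4.5 × 10^-4 M.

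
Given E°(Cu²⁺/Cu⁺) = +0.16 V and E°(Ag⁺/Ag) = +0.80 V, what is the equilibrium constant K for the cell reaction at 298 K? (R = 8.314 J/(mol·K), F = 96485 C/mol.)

E°_cell = +0.80 − (+0.16) = 0.64 V, with n = 1 electron transferred.
At equilibrium E = 0, so the Nernst equation gives ln K = nFE°/RT = (1)(96485)(0.64)/((8.314)(298)) = 24.92.
K = e^24.92 = 6.7 × 10^10.

6.7 × 10^10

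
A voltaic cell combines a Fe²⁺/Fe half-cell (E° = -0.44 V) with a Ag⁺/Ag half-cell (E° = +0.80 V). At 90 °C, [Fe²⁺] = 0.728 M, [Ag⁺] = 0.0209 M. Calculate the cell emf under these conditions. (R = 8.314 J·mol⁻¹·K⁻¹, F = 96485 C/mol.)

1.12 V

The Ag⁺/Ag couple has the higher reduction potential and acts as the cathode, so E°_cell = +0.80 − (-0.44) = 1.24 V.
Balancing electrons gives n = 2; the reaction quotient is Q = [Fe²⁺]/[Ag⁺]^2 = 1670.
E = E° − (RT/nF) ln Q = 1.24 − (8.314×363)/(2×96485) × (7.419) = 1.240 − 0.116 = 1.124 V.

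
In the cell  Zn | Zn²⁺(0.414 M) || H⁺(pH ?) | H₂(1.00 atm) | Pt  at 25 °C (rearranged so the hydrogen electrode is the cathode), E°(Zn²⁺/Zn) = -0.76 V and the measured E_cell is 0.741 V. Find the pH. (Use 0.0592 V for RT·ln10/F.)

pH = 0.51

E°_cell = 0.76 V and n = 2.
log Q = n(E° − E)/0.0592 = 2×(0.76 − 0.741)/0.0592 = 0.642.
With Q = [Zn²⁺]·P(H₂) / [H⁺]^2, solving for [H⁺] gives log[H⁺] = -0.512, so pH = 0.51.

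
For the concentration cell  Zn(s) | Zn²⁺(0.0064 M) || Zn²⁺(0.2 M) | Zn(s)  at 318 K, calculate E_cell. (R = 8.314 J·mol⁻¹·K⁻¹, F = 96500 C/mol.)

0.047 V

Both half-cells are Zn²⁺/Zn, so E°_cell = 0. The concentrated side is the cathode; the cell reaction moves Zn²⁺ from high to low concentration with n = 2.
Q = [Zn²⁺]_dilute/[Zn²⁺]_conc = 0.0064/0.2 = 0.0320.
E = 0 − (RT/nF) ln Q = −((8.314×318)/(2×96500))(-3.442) = 0.0472 V.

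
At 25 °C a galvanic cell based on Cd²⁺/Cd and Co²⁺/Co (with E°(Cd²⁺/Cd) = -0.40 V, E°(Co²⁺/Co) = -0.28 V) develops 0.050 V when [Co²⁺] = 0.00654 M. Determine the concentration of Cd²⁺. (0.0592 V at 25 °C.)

1.5 M

From the Nernst equation, log Q = n(E° − E)/0.0592 = 2(0.12 − 0.050)/0.0592 = 2.365, so Q = 232.
With Q = [Cd²⁺]/[Co²⁺] and the known concentrations, [Cd²⁺] in the numerator gives [Cd²⁺] = 1.5 M.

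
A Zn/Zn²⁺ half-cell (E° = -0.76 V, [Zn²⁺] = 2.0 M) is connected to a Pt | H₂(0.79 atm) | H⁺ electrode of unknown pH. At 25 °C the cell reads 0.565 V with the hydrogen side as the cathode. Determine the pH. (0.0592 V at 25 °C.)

E°_cell = 0.76 V and n = 2.
log Q = n(E° − E)/0.0592 = 2×(0.76 − 0.565)/0.0592 = 6.588.
With Q = [Zn²⁺]·P(H₂) / [H⁺]^2, solving for [H⁺] gives log[H⁺] = -3.195, so pH = 3.19.

pH = 3.19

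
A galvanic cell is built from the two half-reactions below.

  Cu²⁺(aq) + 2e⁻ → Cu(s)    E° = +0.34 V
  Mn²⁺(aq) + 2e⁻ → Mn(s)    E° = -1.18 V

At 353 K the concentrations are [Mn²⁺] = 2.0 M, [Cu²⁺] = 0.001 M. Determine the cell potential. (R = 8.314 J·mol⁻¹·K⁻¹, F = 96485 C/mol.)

1.40 V

The Cu²⁺/Cu couple has the higher reduction potential and acts as the cathode, so E°_cell = +0.34 − (-1.18) = 1.52 V.
Balancing electrons gives n = 2; the reaction quotient is Q = [Mn²⁺]/[Cu²⁺] = 2000.
E = E° − (RT/nF) ln Q = 1.52 − (8.314×353)/(2×96485) × (7.601) = 1.520 − 0.116 = 1.404 V.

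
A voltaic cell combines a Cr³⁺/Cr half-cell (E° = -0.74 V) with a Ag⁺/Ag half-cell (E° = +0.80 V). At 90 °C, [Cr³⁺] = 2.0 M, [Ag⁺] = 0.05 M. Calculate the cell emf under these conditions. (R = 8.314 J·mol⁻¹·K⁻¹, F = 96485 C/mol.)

1.44 V

The Ag⁺/Ag couple has the higher reduction potential and acts as the cathode, so E°_cell = +0.80 − (-0.74) = 1.54 V.
Balancing electrons gives n = 3; the reaction quotient is Q = [Cr³⁺]/[Ag⁺]^3 = 1.6 × 10^4.
E = E° − (RT/nF) ln Q = 1.54 − (8.314×363)/(3×96485) × (9.680) = 1.540 − 0.101 = 1.439 V.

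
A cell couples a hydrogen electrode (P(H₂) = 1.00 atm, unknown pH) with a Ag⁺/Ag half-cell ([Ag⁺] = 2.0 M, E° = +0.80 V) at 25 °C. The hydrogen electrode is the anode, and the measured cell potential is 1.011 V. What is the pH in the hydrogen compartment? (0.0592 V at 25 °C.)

E°_cell = 0.80 V and n = 2.
log Q = n(E° − E)/0.0592 = 2×(0.80 − 1.011)/0.0592 = -7.128.
With Q = [H⁺]^2 / ([Ag⁺]^2·P(H₂)), solving for [H⁺] gives log[H⁺] = -3.263, so pH = 3.26.

pH = 3.26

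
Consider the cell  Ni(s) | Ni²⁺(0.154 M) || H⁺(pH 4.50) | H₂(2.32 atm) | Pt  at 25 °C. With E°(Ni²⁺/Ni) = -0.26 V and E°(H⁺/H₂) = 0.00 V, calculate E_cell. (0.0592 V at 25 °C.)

0.007 V

The hydrogen couple is the cathode, so E°_cell = 0.26 V; n = 2.
[H⁺] = 10^(−4.50) = 3.2 × 10^-5 M, and Q = [Ni²⁺]·P(H₂) / [H⁺]^2 = 3.57 × 10^8.
E = E° − (0.0592/2) log Q = 0.26 − (0.0592/2)(8.553) = 0.007 V.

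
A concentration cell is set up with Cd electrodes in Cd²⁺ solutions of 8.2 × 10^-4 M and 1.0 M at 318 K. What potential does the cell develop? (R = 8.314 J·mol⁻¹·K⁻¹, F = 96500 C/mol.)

Both half-cells are Cd²⁺/Cd, so E°_cell = 0. The concentrated side is the cathode; the cell reaction moves Cd²⁺ from high to low concentration with n = 2.
Q = [Cd²⁺]_dilute/[Cd²⁺]_conc = 8.2 × 10^-4/1.0 = 8.2 × 10^-4.
E = 0 − (RT/nF) ln Q = −((8.314×318)/(2×96500))(-7.106) = 0.0973 V.

0.097 V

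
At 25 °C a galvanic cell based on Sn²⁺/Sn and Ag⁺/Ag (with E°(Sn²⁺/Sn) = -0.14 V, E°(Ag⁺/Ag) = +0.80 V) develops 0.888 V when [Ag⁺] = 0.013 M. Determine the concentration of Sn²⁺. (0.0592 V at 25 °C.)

From the Nernst equation, log Q = n(E° − E)/0.0592 = 2(0.94 − 0.888)/0.0592 = 1.757, so Q = 57.1.
With Q = [Sn²⁺]/[Ag⁺]^2 and the known concentrations, [Sn²⁺] in the numerator gives [Sn²⁺] = 0.0097 M.

0.0097 M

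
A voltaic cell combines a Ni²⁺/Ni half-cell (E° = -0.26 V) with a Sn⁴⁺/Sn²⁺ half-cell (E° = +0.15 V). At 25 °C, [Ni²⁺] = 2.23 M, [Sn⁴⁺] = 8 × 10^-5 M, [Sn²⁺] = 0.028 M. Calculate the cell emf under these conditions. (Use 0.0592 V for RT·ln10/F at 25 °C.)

0.324 V

The Sn⁴⁺/Sn²⁺ couple has the higher reduction potential and acts as the cathode, so E°_cell = +0.15 − (-0.26) = 0.41 V.
Balancing electrons gives n = 2; the reaction quotient is Q = [Ni²⁺]·[Sn²⁺]/[Sn⁴⁺] = 780.
At 25 °C, E = E° − (0.0592/n) log Q = 0.41 − (0.0592/2)(2.892) = 0.410 − 0.086 = 0.324 V.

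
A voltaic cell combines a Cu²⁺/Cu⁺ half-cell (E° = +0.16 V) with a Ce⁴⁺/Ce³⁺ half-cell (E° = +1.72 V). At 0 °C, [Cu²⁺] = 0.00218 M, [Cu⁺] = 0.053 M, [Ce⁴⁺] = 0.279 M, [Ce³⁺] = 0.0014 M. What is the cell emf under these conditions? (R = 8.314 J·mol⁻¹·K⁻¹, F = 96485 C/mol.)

1.76 V

The Ce⁴⁺/Ce³⁺ couple has the higher reduction potential and acts as the cathode, so E°_cell = +1.72 − (+0.16) = 1.56 V.
Balancing electrons gives n = 1; the reaction quotient is Q = [Cu²⁺]·[Ce³⁺]/([Cu⁺]·[Ce⁴⁺]) = 2.06 × 10^-4.
E = E° − (RT/nF) ln Q = 1.56 − (8.314×273)/(1×96485) × (-8.486) = 1.560 + 0.200 = 1.760 V.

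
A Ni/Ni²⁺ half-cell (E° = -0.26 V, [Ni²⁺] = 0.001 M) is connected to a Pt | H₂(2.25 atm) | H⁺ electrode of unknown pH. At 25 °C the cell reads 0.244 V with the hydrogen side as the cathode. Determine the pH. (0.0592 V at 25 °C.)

E°_cell = 0.26 V and n = 2.
log Q = n(E° − E)/0.0592 = 2×(0.26 − 0.244)/0.0592 = 0.541.
With Q = [Ni²⁺]·P(H₂) / [H⁺]^2, solving for [H⁺] gives log[H⁺] = -1.594, so pH = 1.59.

pH = 1.59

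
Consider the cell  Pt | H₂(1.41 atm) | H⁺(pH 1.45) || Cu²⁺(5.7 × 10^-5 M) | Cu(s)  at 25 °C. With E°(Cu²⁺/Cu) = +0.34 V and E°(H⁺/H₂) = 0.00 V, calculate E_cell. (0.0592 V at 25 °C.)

0.30 V

The Cu²⁺/Cu couple is the cathode, so E°_cell = 0.34 V; n = 2.
[H⁺] = 10^(−1.45) = 0.035 M, and Q = [H⁺]^2 / ([Cu²⁺]·P(H₂)) = 15.7.
E = E° − (0.0592/2) log Q = 0.34 − (0.0592/2)(1.195) = 0.305 V.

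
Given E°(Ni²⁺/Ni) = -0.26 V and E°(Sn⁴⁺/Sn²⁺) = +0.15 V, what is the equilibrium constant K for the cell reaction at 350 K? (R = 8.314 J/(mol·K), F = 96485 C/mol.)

E°_cell = +0.15 − (-0.26) = 0.41 V, with n = 2 electrons transferred.
At equilibrium E = 0, so the Nernst equation gives ln K = nFE°/RT = (2)(96485)(0.41)/((8.314)(350)) = 27.19.
K = e^27.19 = 6.4 × 10^11.

6.4 × 10^11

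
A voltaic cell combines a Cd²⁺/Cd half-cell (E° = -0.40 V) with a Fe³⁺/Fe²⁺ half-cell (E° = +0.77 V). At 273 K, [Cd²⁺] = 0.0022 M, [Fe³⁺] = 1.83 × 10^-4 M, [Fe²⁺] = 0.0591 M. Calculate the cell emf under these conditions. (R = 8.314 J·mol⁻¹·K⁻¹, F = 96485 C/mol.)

The Fe³⁺/Fe²⁺ couple has the higher reduction potential and acts as the cathode, so E°_cell = +0.77 − (-0.40) = 1.17 V.
Balancing electrons gives n = 2; the reaction quotient is Q = [Cd²⁺]·[Fe²⁺]^2/[Fe³⁺]^2 = 229.
E = E° − (RT/nF) ln Q = 1.17 − (8.314×273)/(2×96485) × (5.436) = 1.170 − 0.064 = 1.106 V.

1.11 V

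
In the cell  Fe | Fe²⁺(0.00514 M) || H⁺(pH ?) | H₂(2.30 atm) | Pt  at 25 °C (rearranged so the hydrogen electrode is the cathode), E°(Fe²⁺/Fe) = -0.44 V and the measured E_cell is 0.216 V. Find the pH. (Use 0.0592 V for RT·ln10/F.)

pH = 4.75

E°_cell = 0.44 V and n = 2.
log Q = n(E° − E)/0.0592 = 2×(0.44 − 0.216)/0.0592 = 7.568.
With Q = [Fe²⁺]·P(H₂) / [H⁺]^2, solving for [H⁺] gives log[H⁺] = -4.747, so pH = 4.75.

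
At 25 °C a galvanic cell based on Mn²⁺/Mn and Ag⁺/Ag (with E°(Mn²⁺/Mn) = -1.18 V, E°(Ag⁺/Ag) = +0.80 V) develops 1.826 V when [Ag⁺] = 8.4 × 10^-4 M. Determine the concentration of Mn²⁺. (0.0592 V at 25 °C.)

From the Nernst equation, log Q = n(E° − E)/0.0592 = 2(1.98 − 1.826)/0.0592 = 5.203, so Q = 1.59 × 10^5.
With Q = [Mn²⁺]/[Ag⁺]^2 and the known concentrations, [Mn²⁺] in the numerator gives [Mn²⁺] = 0.11 M.

0.11 M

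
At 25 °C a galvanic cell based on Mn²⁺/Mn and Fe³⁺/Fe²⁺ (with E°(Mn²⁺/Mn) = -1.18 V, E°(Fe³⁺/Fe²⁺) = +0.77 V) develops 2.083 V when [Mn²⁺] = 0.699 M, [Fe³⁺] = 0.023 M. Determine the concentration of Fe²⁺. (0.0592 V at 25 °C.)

1.6 × 10^-4 M

From the Nernst equation, log Q = n(E° − E)/0.0592 = 2(1.95 − 2.083)/0.0592 = -4.493, so Q = 3.21 × 10^-5.
With Q = [Mn²⁺]·[Fe²⁺]^2/[Fe³⁺]^2 and the known concentrations, [Fe²⁺]^2 in the numerator gives [Fe²⁺] = 1.6 × 10^-4 M.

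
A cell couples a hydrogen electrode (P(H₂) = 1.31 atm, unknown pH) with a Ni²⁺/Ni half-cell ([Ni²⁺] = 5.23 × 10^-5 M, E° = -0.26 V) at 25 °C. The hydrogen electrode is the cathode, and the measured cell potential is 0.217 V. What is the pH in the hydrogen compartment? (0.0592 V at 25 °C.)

E°_cell = 0.26 V and n = 2.
log Q = n(E° − E)/0.0592 = 2×(0.26 − 0.217)/0.0592 = 1.453.
With Q = [Ni²⁺]·P(H₂) / [H⁺]^2, solving for [H⁺] gives log[H⁺] = -2.808, so pH = 2.81.

pH = 2.81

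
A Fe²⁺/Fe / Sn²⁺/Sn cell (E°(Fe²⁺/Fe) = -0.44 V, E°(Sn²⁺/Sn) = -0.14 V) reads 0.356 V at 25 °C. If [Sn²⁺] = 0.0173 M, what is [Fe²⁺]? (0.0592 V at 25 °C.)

From the Nernst equation, log Q = n(E° − E)/0.0592 = 2(0.30 − 0.356)/0.0592 = -1.892, so Q = 0.0128.
With Q = [Fe²⁺]/[Sn²⁺] and the known concentrations, [Fe²⁺] in the numerator gives [Fe²⁺] = 2.2 × 10^-4 M.

2.2 × 10^-4 M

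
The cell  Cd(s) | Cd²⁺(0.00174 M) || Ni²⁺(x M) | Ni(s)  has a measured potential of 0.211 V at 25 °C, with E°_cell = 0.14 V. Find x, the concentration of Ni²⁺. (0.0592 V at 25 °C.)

0.44 M

From the Nernst equation, log Q = n(E° − E)/0.0592 = 2(0.14 − 0.211)/0.0592 = -2.399, so Q = 0.00399.
With Q = [Cd²⁺]/[Ni²⁺] and the known concentrations, [Ni²⁺] in the denominator gives [Ni²⁺] = 0.44 M.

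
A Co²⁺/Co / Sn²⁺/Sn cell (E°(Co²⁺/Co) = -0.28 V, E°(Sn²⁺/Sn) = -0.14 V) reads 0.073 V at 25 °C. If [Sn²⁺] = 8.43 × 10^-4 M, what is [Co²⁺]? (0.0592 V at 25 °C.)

0.15 M

From the Nernst equation, log Q = n(E° − E)/0.0592 = 2(0.14 − 0.073)/0.0592 = 2.264, so Q = 183.
With Q = [Co²⁺]/[Sn²⁺] and the known concentrations, [Co²⁺] in the numerator gives [Co²⁺] = 0.15 M.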